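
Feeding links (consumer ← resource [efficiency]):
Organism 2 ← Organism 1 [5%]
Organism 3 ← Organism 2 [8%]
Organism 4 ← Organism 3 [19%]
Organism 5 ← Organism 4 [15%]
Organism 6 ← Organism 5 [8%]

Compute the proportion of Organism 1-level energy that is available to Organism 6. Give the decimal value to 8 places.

0.00000912

Product of link efficiencies: 0.05 × 0.08 × 0.19 × 0.15 × 0.08 = 0.00000912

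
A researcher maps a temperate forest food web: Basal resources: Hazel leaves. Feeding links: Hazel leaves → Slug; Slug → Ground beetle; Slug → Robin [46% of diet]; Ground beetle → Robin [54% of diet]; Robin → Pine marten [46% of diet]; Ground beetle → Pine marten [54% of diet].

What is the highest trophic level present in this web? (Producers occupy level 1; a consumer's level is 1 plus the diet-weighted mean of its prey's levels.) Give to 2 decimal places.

Slug: 1 + 1 = 2
Ground beetle: 1 + 2 = 3
Robin: 1 + (0.46×2 + 0.54×3) = 3.54
Pine marten: 1 + (0.46×3.54 + 0.54×3) = 4.2484

4.25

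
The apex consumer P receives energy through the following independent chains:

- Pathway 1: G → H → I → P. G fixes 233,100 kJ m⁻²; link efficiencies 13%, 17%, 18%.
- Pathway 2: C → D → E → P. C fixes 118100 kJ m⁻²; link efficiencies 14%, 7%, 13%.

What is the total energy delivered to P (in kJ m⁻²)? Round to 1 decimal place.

1077.7 kJ m⁻²

Pathway 1: 233100 × 0.13 × 0.17 × 0.18 = 927.2718 kJ m⁻²
Pathway 2: 118100 × 0.14 × 0.07 × 0.13 = 150.4594 kJ m⁻²
Total at P: 927.2718 + 150.4594 = 1077.7312 kJ m⁻²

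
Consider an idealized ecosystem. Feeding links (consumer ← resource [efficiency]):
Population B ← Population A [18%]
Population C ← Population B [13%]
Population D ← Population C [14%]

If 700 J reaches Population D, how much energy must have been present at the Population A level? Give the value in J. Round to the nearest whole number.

Cumulative transfer efficiency: 0.18 × 0.13 × 0.14 = 0.003276
Population A energy = 700 / 0.003276 = 213675 J

213675 J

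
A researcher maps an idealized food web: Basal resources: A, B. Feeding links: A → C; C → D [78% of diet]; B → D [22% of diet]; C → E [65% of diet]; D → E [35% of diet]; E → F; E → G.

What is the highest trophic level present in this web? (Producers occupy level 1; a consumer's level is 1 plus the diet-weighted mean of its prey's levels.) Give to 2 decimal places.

C: 1 + 1 = 2
D: 1 + (0.78×2 + 0.22×1) = 2.78
E: 1 + (0.65×2 + 0.35×2.78) = 3.273
F: 1 + 3.273 = 4.273
G: 1 + 3.273 = 4.273

4.27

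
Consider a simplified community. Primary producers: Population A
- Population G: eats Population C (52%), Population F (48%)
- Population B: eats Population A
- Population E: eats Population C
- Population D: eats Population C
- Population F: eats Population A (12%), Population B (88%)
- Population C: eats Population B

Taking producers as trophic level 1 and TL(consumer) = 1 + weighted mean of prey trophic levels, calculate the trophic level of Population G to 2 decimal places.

3.94

Population B: 1 + 1 = 2
Population C: 1 + 2 = 3
Population D: 1 + 3 = 4
Population E: 1 + 3 = 4
Population F: 1 + (0.12×1 + 0.88×2) = 2.88
Population G: 1 + (0.52×3 + 0.48×2.88) = 3.9424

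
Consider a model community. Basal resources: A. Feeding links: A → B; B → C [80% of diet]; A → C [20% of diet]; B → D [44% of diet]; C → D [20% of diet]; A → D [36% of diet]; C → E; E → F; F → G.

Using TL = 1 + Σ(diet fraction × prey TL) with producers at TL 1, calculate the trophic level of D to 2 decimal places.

2.80

B: 1 + 1 = 2
C: 1 + (0.8×2 + 0.2×1) = 2.8
D: 1 + (0.44×2 + 0.2×2.8 + 0.36×1) = 2.8
E: 1 + 2.8 = 3.8
F: 1 + 3.8 = 4.8
G: 1 + 4.8 = 5.8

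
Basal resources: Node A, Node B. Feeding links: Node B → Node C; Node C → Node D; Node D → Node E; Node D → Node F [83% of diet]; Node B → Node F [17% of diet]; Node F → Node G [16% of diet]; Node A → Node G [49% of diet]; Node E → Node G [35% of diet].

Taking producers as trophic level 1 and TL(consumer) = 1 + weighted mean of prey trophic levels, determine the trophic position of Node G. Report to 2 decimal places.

3.48

Node C: 1 + 1 = 2
Node D: 1 + 2 = 3
Node E: 1 + 3 = 4
Node F: 1 + (0.83×3 + 0.17×1) = 3.66
Node G: 1 + (0.16×3.66 + 0.49×1 + 0.35×4) = 3.4756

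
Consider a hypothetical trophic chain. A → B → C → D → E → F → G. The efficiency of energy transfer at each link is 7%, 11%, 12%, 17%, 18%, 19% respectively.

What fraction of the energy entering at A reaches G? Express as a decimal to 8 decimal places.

Product of link efficiencies: 0.07 × 0.11 × 0.12 × 0.17 × 0.18 × 0.19 = 0.000005372136

0.00000537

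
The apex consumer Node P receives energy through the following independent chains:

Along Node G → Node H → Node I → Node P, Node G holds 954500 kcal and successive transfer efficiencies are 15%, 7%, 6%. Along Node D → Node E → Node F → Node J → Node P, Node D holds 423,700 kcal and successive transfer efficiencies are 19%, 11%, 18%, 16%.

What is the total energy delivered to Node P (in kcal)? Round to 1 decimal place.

856.4 kcal

Via Node G: 954500 × 0.15 × 0.07 × 0.06 = 601.335 kcal
Via Node D: 423700 × 0.19 × 0.11 × 0.18 × 0.16 = 255.033504 kcal
Total at Node P: 601.335 + 255.033504 = 856.368504 kcal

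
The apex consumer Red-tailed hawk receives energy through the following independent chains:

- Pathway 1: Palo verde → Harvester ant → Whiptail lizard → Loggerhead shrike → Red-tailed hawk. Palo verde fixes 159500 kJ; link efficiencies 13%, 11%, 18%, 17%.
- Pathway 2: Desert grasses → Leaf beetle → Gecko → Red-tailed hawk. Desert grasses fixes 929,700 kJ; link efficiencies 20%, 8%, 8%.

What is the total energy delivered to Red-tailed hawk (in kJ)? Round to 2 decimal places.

1259.81 kJ

Pathway 1: 159500 × 0.13 × 0.11 × 0.18 × 0.17 = 69.79401 kJ
Pathway 2: 929700 × 0.2 × 0.08 × 0.08 = 1190.016 kJ
Total at Red-tailed hawk: 69.79401 + 1190.016 = 1259.81001 kJ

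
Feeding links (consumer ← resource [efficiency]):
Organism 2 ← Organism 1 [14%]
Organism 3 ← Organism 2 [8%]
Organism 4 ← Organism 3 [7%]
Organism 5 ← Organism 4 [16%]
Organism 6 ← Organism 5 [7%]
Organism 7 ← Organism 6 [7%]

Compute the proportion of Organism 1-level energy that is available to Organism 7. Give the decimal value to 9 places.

0.000000615

Product of link efficiencies: 0.14 × 0.08 × 0.07 × 0.16 × 0.07 × 0.07 = 0.000000614656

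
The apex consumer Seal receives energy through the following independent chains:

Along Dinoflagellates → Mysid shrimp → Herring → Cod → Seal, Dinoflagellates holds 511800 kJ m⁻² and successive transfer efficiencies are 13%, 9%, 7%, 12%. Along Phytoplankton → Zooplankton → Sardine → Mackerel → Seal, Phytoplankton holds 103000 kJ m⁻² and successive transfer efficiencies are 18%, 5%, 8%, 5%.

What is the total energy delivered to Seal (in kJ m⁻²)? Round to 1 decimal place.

Via Dinoflagellates: 511800 × 0.13 × 0.09 × 0.07 × 0.12 = 50.299704 kJ m⁻²
Via Phytoplankton: 103000 × 0.18 × 0.05 × 0.08 × 0.05 = 3.708 kJ m⁻²
Total at Seal: 50.299704 + 3.708 = 54.007704 kJ m⁻²

54.0 kJ m⁻²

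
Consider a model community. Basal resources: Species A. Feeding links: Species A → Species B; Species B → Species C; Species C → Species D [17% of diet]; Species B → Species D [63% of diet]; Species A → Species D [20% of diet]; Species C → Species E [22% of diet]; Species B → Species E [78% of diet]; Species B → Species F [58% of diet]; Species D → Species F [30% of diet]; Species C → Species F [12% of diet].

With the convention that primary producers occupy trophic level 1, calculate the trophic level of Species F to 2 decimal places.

Species B: 1 + 1 = 2
Species C: 1 + 2 = 3
Species D: 1 + (0.17×3 + 0.63×2 + 0.2×1) = 2.97
Species E: 1 + (0.22×3 + 0.78×2) = 3.22
Species F: 1 + (0.58×2 + 0.3×2.97 + 0.12×3) = 3.411

3.41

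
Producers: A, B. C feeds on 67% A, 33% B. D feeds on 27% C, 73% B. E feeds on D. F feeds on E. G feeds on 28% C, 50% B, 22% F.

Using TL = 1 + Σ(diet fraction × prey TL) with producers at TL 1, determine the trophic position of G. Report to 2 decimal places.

C: 1 + (0.67×1 + 0.33×1) = 2
D: 1 + (0.27×2 + 0.73×1) = 2.27
E: 1 + 2.27 = 3.27
F: 1 + 3.27 = 4.27
G: 1 + (0.28×2 + 0.5×1 + 0.22×4.27) = 2.9994

3.00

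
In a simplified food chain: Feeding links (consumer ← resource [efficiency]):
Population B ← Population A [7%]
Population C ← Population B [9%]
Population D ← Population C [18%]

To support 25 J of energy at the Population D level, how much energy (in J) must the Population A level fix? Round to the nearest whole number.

22046 J

Cumulative transfer efficiency: 0.07 × 0.09 × 0.18 = 0.001134
Population A energy = 25 / 0.001134 = 22046 J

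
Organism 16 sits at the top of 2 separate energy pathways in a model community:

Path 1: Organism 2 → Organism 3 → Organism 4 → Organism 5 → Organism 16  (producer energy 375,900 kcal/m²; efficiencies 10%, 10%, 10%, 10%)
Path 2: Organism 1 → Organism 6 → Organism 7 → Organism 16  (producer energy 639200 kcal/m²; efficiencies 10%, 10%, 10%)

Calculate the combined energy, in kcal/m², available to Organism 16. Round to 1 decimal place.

676.8 kcal/m²

Path 1: 375900 × 0.1 × 0.1 × 0.1 × 0.1 = 37.59 kcal/m²
Path 2: 639200 × 0.1 × 0.1 × 0.1 = 639.2 kcal/m²
Total at Organism 16: 37.59 + 639.2 = 676.79 kcal/m²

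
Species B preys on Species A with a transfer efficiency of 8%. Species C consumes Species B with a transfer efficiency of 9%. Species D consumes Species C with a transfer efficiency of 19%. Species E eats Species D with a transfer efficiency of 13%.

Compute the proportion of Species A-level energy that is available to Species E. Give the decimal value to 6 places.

Product of link efficiencies: 0.08 × 0.09 × 0.19 × 0.13 = 0.00017784

0.000178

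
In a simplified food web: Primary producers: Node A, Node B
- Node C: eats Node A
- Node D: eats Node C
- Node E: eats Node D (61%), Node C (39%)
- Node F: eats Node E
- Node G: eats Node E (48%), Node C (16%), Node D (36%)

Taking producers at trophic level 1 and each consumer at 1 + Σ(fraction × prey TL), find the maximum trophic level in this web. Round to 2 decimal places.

4.61

Node C: 1 + 1 = 2
Node D: 1 + 2 = 3
Node E: 1 + (0.61×3 + 0.39×2) = 3.61
Node F: 1 + 3.61 = 4.61
Node G: 1 + (0.48×3.61 + 0.16×2 + 0.36×3) = 4.1328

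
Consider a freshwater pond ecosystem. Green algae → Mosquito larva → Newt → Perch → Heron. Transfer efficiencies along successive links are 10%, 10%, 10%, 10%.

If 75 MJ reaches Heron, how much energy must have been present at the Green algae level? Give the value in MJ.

750000 MJ

Cumulative transfer efficiency: 0.1 × 0.1 × 0.1 × 0.1 = 0.0001
Green algae energy = 75 / 0.0001 = 750000 MJ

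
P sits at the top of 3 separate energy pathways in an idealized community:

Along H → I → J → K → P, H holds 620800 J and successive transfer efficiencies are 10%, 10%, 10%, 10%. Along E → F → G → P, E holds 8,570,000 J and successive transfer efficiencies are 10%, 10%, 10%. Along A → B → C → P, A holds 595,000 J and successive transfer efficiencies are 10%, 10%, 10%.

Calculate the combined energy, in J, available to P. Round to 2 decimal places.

Via H: 620800 × 0.1 × 0.1 × 0.1 × 0.1 = 62.08 J
Via E: 8570000 × 0.1 × 0.1 × 0.1 = 8570 J
Via A: 595000 × 0.1 × 0.1 × 0.1 = 595 J
Total at P: 62.08 + 8570 + 595 = 9227.08 J

9227.08 J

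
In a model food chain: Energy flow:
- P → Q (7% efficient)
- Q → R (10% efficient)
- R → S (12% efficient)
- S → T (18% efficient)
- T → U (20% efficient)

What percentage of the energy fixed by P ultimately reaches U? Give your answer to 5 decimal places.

0.00302%

Product of link efficiencies: 0.07 × 0.1 × 0.12 × 0.18 × 0.2 = 0.00003024
As a percentage: 0.00003024 × 100 = 0.00302%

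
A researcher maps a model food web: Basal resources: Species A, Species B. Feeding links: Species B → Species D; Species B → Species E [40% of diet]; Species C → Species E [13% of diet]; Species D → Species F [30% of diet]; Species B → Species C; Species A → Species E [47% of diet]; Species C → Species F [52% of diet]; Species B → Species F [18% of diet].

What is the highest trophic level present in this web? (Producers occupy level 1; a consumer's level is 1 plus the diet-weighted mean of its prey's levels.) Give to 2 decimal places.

2.82

Species C: 1 + 1 = 2
Species D: 1 + 1 = 2
Species E: 1 + (0.4×1 + 0.13×2 + 0.47×1) = 2.13
Species F: 1 + (0.3×2 + 0.18×1 + 0.52×2) = 2.82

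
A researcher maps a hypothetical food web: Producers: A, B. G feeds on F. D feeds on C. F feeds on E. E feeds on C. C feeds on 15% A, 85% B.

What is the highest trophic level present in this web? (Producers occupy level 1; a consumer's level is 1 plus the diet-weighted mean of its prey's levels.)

5

C: 1 + (0.15×1 + 0.85×1) = 2
D: 1 + 2 = 3
E: 1 + 2 = 3
F: 1 + 3 = 4
G: 1 + 4 = 5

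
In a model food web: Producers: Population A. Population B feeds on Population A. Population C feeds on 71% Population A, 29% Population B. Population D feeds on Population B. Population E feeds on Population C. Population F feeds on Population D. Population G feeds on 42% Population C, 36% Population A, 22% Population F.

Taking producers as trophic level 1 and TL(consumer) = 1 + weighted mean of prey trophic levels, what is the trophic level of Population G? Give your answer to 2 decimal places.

Population B: 1 + 1 = 2
Population C: 1 + (0.71×1 + 0.29×2) = 2.29
Population D: 1 + 2 = 3
Population E: 1 + 2.29 = 3.29
Population F: 1 + 3 = 4
Population G: 1 + (0.42×2.29 + 0.36×1 + 0.22×4) = 3.2018

3.20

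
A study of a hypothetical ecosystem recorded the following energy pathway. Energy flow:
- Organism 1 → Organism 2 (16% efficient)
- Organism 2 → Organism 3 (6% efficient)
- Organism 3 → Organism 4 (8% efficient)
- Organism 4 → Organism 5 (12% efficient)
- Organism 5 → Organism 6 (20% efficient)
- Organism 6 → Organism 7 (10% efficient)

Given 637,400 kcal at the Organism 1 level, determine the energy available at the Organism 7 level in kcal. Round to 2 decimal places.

1.17 kcal

Organism 2: 637400 × 0.16 = 101984 kcal
Organism 3: 101984 × 0.06 = 6119.04 kcal
Organism 4: 6119.04 × 0.08 = 489.5232 kcal
Organism 5: 489.5232 × 0.12 = 58.742784 kcal
Organism 6: 58.742784 × 0.2 = 11.7485568 kcal
Organism 7: 11.7485568 × 0.1 = 1.17485568 kcal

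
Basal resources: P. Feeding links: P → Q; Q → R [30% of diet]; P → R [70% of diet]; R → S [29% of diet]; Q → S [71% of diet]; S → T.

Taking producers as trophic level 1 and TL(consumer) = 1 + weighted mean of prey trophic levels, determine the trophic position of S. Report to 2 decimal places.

Q: 1 + 1 = 2
R: 1 + (0.3×2 + 0.7×1) = 2.3
S: 1 + (0.29×2.3 + 0.71×2) = 3.087
T: 1 + 3.087 = 4.087

3.09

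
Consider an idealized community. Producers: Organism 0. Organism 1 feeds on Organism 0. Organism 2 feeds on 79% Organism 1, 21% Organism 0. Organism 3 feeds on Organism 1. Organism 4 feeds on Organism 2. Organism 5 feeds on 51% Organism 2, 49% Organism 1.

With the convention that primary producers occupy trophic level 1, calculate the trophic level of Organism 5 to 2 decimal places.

Organism 1: 1 + 1 = 2
Organism 2: 1 + (0.79×2 + 0.21×1) = 2.79
Organism 3: 1 + 2 = 3
Organism 4: 1 + 2.79 = 3.79
Organism 5: 1 + (0.51×2.79 + 0.49×2) = 3.4029

3.40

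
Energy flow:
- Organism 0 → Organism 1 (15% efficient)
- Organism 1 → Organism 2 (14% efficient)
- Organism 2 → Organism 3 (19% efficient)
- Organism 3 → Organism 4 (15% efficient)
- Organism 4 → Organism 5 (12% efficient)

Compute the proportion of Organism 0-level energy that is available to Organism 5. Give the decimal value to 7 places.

Product of link efficiencies: 0.15 × 0.14 × 0.19 × 0.15 × 0.12 = 0.00007182

0.0000718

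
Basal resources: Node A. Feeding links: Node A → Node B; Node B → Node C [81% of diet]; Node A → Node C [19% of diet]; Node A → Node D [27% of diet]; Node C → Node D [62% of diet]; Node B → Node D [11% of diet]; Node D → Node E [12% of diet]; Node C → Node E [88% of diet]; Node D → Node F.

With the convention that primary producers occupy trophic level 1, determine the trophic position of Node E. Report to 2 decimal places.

Node B: 1 + 1 = 2
Node C: 1 + (0.81×2 + 0.19×1) = 2.81
Node D: 1 + (0.27×1 + 0.62×2.81 + 0.11×2) = 3.2322
Node E: 1 + (0.12×3.2322 + 0.88×2.81) = 3.860664
Node F: 1 + 3.2322 = 4.2322

3.86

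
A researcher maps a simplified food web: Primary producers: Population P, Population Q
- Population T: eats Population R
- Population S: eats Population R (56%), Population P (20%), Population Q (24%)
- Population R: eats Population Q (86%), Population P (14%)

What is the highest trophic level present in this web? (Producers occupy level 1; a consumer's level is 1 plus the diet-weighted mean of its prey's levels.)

Population R: 1 + (0.86×1 + 0.14×1) = 2
Population S: 1 + (0.56×2 + 0.2×1 + 0.24×1) = 2.56
Population T: 1 + 2 = 3

3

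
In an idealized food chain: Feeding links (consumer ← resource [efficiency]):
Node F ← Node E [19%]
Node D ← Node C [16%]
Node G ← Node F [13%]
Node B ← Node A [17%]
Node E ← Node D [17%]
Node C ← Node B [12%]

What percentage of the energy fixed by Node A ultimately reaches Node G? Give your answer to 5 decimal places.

Product of link efficiencies: 0.17 × 0.12 × 0.16 × 0.17 × 0.19 × 0.13 = 0.000013705536
As a percentage: 0.000013705536 × 100 = 0.00137%

0.00137%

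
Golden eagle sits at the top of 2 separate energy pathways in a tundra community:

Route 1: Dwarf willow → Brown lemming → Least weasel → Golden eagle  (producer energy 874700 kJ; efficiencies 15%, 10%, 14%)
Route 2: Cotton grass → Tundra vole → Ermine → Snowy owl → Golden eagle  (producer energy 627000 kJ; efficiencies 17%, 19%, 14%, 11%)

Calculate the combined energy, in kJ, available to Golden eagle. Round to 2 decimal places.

2148.75 kJ

Route 1: 874700 × 0.15 × 0.1 × 0.14 = 1836.87 kJ
Route 2: 627000 × 0.17 × 0.19 × 0.14 × 0.11 = 311.88234 kJ
Total at Golden eagle: 1836.87 + 311.88234 = 2148.75234 kJ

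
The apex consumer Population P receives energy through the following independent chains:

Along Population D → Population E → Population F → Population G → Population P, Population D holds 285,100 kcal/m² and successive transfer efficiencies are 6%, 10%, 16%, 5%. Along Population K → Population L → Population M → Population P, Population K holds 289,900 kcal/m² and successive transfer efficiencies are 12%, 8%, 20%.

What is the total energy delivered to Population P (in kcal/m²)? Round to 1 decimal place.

570.3 kcal/m²

Via Population D: 285100 × 0.06 × 0.1 × 0.16 × 0.05 = 13.6848 kcal/m²
Via Population K: 289900 × 0.12 × 0.08 × 0.2 = 556.608 kcal/m²
Total at Population P: 13.6848 + 556.608 = 570.2928 kcal/m²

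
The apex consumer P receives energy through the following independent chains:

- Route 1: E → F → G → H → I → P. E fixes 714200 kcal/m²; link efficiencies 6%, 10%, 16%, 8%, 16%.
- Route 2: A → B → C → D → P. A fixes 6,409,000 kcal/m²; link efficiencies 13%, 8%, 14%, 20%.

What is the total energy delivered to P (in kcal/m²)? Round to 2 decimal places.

Route 1: 714200 × 0.06 × 0.1 × 0.16 × 0.08 × 0.16 = 8.7760896 kcal/m²
Route 2: 6409000 × 0.13 × 0.08 × 0.14 × 0.2 = 1866.3008 kcal/m²
Total at P: 8.7760896 + 1866.3008 = 1875.0768896 kcal/m²

1875.08 kcal/m²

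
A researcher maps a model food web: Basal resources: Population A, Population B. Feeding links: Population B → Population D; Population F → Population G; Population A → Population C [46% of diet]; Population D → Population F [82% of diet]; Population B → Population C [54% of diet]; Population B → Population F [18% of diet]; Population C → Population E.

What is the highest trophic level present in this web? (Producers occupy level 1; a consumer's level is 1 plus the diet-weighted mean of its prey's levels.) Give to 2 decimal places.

3.82

Population C: 1 + (0.54×1 + 0.46×1) = 2
Population D: 1 + 1 = 2
Population E: 1 + 2 = 3
Population F: 1 + (0.18×1 + 0.82×2) = 2.82
Population G: 1 + 2.82 = 3.82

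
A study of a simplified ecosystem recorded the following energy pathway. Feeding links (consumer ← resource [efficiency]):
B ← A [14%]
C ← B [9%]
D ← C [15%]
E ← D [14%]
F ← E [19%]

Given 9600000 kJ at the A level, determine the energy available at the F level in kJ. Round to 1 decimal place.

B: 9600000 × 0.14 = 1344000 kJ
C: 1344000 × 0.09 = 120960 kJ
D: 120960 × 0.15 = 18144 kJ
E: 18144 × 0.14 = 2540.16 kJ
F: 2540.16 × 0.19 = 482.6304 kJ

482.6 kJ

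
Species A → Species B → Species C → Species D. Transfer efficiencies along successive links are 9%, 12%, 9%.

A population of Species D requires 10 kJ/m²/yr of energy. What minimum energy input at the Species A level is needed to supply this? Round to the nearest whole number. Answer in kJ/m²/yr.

10288 kJ/m²/yr

Cumulative transfer efficiency: 0.09 × 0.12 × 0.09 = 0.000972
Species A energy = 10 / 0.000972 = 10288 kJ/m²/yr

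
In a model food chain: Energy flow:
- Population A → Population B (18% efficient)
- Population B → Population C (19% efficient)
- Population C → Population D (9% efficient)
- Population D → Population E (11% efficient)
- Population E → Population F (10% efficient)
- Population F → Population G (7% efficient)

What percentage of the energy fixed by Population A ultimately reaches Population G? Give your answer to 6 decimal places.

Product of link efficiencies: 0.18 × 0.19 × 0.09 × 0.11 × 0.1 × 0.07 = 0.00000237006
As a percentage: 0.00000237006 × 100 = 0.000237%

0.000237%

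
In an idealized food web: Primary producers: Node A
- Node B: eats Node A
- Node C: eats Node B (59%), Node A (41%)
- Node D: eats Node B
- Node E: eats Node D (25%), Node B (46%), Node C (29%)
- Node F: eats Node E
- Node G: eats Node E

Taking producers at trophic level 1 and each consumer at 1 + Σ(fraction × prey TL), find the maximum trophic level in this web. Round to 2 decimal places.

Node B: 1 + 1 = 2
Node C: 1 + (0.59×2 + 0.41×1) = 2.59
Node D: 1 + 2 = 3
Node E: 1 + (0.25×3 + 0.46×2 + 0.29×2.59) = 3.4211
Node F: 1 + 3.4211 = 4.4211
Node G: 1 + 3.4211 = 4.4211

4.42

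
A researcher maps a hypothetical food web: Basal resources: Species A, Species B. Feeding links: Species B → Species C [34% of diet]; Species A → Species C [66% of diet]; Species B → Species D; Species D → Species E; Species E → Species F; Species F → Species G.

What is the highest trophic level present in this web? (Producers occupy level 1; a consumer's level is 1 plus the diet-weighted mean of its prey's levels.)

5

Species C: 1 + (0.34×1 + 0.66×1) = 2
Species D: 1 + 1 = 2
Species E: 1 + 2 = 3
Species F: 1 + 3 = 4
Species G: 1 + 4 = 5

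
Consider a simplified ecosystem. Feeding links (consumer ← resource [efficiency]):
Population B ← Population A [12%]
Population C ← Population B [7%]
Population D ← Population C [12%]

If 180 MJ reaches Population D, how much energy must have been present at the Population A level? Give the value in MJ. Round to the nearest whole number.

Cumulative transfer efficiency: 0.12 × 0.07 × 0.12 = 0.001008
Population A energy = 180 / 0.001008 = 178571 MJ

178571 MJ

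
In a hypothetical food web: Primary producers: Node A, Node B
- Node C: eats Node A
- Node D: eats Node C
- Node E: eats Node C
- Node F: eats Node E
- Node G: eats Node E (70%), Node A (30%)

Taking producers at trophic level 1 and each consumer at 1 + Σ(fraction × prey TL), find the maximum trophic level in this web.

4

Node C: 1 + 1 = 2
Node D: 1 + 2 = 3
Node E: 1 + 2 = 3
Node F: 1 + 3 = 4
Node G: 1 + (0.7×3 + 0.3×1) = 3.4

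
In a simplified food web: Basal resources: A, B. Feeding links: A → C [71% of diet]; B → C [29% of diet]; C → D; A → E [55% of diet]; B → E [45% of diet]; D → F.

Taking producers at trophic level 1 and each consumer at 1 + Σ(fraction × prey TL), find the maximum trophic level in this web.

C: 1 + (0.71×1 + 0.29×1) = 2
D: 1 + 2 = 3
E: 1 + (0.55×1 + 0.45×1) = 2
F: 1 + 3 = 4

4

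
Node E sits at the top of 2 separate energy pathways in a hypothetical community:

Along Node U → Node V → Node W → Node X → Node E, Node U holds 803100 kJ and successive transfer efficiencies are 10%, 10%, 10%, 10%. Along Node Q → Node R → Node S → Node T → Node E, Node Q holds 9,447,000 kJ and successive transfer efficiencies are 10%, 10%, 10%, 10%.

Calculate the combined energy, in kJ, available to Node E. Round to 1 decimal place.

1025.0 kJ

Via Node U: 803100 × 0.1 × 0.1 × 0.1 × 0.1 = 80.31 kJ
Via Node Q: 9447000 × 0.1 × 0.1 × 0.1 × 0.1 = 944.7 kJ
Total at Node E: 80.31 + 944.7 = 1025.01 kJ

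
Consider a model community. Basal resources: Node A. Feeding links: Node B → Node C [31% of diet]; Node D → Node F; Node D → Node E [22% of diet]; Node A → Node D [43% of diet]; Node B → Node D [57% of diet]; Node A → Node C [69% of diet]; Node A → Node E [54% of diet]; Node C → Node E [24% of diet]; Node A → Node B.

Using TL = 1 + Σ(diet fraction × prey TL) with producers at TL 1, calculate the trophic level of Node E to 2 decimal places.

2.66

Node B: 1 + 1 = 2
Node C: 1 + (0.69×1 + 0.31×2) = 2.31
Node D: 1 + (0.57×2 + 0.43×1) = 2.57
Node E: 1 + (0.24×2.31 + 0.54×1 + 0.22×2.57) = 2.6598
Node F: 1 + 2.57 = 3.57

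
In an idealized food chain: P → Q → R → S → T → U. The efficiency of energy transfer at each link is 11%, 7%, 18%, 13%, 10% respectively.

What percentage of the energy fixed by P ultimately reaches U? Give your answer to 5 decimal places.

0.00180%

Product of link efficiencies: 0.11 × 0.07 × 0.18 × 0.13 × 0.1 = 0.000018018
As a percentage: 0.000018018 × 100 = 0.00180%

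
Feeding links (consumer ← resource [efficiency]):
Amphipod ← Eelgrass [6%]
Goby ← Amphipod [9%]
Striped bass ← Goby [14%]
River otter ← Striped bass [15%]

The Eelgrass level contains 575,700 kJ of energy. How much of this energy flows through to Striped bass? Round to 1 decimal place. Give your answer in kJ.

Amphipod: 575700 × 0.06 = 34542 kJ
Goby: 34542 × 0.09 = 3108.78 kJ
Striped bass: 3108.78 × 0.14 = 435.2292 kJ

435.2 kJ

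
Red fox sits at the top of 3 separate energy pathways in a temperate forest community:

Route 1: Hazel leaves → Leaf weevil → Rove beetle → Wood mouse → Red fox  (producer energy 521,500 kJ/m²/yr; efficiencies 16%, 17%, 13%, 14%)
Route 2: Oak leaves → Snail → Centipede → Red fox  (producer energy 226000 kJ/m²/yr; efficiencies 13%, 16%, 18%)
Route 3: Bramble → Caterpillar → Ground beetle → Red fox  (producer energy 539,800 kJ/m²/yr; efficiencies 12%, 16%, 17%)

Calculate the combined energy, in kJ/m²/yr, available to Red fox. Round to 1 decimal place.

2866.2 kJ/m²/yr

Route 1: 521500 × 0.16 × 0.17 × 0.13 × 0.14 = 258.16336 kJ/m²/yr
Route 2: 226000 × 0.13 × 0.16 × 0.18 = 846.144 kJ/m²/yr
Route 3: 539800 × 0.12 × 0.16 × 0.17 = 1761.9072 kJ/m²/yr
Total at Red fox: 258.16336 + 846.144 + 1761.9072 = 2866.21456 kJ/m²/yr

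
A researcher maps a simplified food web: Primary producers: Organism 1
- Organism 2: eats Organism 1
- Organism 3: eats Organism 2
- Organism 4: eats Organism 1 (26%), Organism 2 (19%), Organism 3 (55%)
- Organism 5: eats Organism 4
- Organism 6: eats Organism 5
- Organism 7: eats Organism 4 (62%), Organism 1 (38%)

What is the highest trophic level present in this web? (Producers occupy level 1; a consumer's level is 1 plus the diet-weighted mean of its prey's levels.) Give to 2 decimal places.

Organism 2: 1 + 1 = 2
Organism 3: 1 + 2 = 3
Organism 4: 1 + (0.26×1 + 0.19×2 + 0.55×3) = 3.29
Organism 5: 1 + 3.29 = 4.29
Organism 6: 1 + 4.29 = 5.29
Organism 7: 1 + (0.62×3.29 + 0.38×1) = 3.4198

5.29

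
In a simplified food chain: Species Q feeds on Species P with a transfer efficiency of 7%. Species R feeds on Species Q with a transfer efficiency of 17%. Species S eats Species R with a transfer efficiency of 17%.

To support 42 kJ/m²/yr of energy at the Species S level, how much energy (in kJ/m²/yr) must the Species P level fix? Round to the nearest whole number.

20761 kJ/m²/yr

Cumulative transfer efficiency: 0.07 × 0.17 × 0.17 = 0.002023
Species P energy = 42 / 0.002023 = 20761 kJ/m²/yr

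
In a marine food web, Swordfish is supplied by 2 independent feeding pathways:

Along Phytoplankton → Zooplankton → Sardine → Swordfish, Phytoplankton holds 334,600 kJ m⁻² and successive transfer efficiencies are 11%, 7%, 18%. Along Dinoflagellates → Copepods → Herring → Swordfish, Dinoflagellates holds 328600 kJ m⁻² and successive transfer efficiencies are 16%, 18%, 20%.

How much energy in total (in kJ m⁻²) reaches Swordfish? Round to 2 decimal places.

2356.49 kJ m⁻²

Via Phytoplankton: 334600 × 0.11 × 0.07 × 0.18 = 463.7556 kJ m⁻²
Via Dinoflagellates: 328600 × 0.16 × 0.18 × 0.2 = 1892.736 kJ m⁻²
Total at Swordfish: 463.7556 + 1892.736 = 2356.4916 kJ m⁻²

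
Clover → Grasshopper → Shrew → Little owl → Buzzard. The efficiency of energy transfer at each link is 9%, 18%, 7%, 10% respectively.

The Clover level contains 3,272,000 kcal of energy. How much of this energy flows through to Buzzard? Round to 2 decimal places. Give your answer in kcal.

371.04 kcal

Grasshopper: 3272000 × 0.09 = 294480 kcal
Shrew: 294480 × 0.18 = 53006.4 kcal
Little owl: 53006.4 × 0.07 = 3710.448 kcal
Buzzard: 3710.448 × 0.1 = 371.0448 kcal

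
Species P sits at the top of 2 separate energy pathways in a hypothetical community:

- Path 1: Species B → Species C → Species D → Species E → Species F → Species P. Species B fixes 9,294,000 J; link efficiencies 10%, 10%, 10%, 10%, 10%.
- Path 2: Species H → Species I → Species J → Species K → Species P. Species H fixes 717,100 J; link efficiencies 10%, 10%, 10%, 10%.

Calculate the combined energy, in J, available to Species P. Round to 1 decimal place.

164.7 J

Path 1: 9294000 × 0.1 × 0.1 × 0.1 × 0.1 × 0.1 = 92.94 J
Path 2: 717100 × 0.1 × 0.1 × 0.1 × 0.1 = 71.71 J
Total at Species P: 92.94 + 71.71 = 164.65 J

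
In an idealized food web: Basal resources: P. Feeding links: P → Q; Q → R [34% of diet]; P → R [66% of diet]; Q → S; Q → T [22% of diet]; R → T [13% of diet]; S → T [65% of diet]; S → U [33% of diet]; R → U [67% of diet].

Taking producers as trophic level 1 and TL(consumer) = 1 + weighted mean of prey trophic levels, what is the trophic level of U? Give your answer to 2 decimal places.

3.56

Q: 1 + 1 = 2
R: 1 + (0.34×2 + 0.66×1) = 2.34
S: 1 + 2 = 3
T: 1 + (0.22×2 + 0.13×2.34 + 0.65×3) = 3.6942
U: 1 + (0.33×3 + 0.67×2.34) = 3.5578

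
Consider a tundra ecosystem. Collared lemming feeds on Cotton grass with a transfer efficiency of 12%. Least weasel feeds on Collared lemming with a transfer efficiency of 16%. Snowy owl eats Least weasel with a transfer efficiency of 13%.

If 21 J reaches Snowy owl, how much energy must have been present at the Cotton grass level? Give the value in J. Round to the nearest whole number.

8413 J

Cumulative transfer efficiency: 0.12 × 0.16 × 0.13 = 0.002496
Cotton grass energy = 21 / 0.002496 = 8413 J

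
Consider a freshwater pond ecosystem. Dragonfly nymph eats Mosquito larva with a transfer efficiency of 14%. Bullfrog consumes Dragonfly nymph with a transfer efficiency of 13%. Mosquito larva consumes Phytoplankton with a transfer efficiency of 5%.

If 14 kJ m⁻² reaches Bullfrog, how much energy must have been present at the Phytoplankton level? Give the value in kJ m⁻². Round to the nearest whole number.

Cumulative transfer efficiency: 0.05 × 0.14 × 0.13 = 0.00091
Phytoplankton energy = 14 / 0.00091 = 15385 kJ m⁻²

15385 kJ m⁻²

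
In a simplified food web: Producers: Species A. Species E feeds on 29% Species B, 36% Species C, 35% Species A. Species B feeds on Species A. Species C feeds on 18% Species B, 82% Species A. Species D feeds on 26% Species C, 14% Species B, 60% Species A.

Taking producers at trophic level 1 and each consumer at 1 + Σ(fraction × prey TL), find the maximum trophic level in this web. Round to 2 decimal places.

2.71

Species B: 1 + 1 = 2
Species C: 1 + (0.18×2 + 0.82×1) = 2.18
Species D: 1 + (0.26×2.18 + 0.14×2 + 0.6×1) = 2.4468
Species E: 1 + (0.29×2 + 0.36×2.18 + 0.35×1) = 2.7148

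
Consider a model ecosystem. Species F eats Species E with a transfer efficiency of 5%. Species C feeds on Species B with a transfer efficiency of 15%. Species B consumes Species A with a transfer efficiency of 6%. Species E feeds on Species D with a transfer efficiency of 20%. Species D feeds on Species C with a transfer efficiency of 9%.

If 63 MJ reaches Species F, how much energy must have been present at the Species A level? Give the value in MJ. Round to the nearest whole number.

Cumulative transfer efficiency: 0.06 × 0.15 × 0.09 × 0.2 × 0.05 = 0.0000081
Species A energy = 63 / 0.0000081 = 7777778 MJ

7777778 MJ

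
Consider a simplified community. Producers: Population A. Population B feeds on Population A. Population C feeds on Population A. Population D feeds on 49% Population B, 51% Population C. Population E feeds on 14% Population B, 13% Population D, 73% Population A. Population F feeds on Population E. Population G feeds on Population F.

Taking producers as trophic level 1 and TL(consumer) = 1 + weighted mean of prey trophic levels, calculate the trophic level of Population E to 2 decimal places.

Population B: 1 + 1 = 2
Population C: 1 + 1 = 2
Population D: 1 + (0.49×2 + 0.51×2) = 3
Population E: 1 + (0.14×2 + 0.13×3 + 0.73×1) = 2.4
Population F: 1 + 2.4 = 3.4
Population G: 1 + 3.4 = 4.4

2.40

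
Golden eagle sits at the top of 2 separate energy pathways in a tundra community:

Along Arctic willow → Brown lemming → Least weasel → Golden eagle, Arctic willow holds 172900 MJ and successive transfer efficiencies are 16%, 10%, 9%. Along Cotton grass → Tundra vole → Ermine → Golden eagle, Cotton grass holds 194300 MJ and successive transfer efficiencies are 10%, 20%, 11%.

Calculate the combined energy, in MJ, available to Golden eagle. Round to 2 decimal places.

676.44 MJ

Via Arctic willow: 172900 × 0.16 × 0.1 × 0.09 = 248.976 MJ
Via Cotton grass: 194300 × 0.1 × 0.2 × 0.11 = 427.46 MJ
Total at Golden eagle: 248.976 + 427.46 = 676.436 MJ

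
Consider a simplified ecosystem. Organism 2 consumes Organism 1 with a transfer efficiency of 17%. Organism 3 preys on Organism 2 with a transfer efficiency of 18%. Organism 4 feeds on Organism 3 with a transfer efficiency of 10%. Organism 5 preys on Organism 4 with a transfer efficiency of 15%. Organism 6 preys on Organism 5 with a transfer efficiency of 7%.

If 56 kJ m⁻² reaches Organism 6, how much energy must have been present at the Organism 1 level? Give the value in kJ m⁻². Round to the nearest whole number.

Cumulative transfer efficiency: 0.17 × 0.18 × 0.1 × 0.15 × 0.07 = 0.00003213
Organism 1 energy = 56 / 0.00003213 = 1742919 kJ m⁻²

1742919 kJ m⁻²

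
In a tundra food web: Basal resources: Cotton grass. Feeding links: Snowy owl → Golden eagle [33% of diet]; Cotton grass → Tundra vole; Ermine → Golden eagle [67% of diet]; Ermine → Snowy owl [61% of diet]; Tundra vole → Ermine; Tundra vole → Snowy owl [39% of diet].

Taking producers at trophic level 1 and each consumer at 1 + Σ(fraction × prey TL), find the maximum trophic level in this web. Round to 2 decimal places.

Tundra vole: 1 + 1 = 2
Ermine: 1 + 2 = 3
Snowy owl: 1 + (0.39×2 + 0.61×3) = 3.61
Golden eagle: 1 + (0.67×3 + 0.33×3.61) = 4.2013

4.20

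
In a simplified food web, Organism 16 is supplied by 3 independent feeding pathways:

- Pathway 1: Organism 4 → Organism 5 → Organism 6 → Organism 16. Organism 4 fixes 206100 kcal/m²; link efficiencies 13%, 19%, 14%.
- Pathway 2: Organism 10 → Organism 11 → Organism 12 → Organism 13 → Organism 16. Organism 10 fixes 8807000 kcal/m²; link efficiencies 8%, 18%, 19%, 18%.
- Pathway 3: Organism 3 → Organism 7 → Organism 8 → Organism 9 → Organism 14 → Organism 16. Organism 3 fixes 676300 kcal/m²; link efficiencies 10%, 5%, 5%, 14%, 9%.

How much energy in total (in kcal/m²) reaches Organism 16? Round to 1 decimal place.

Pathway 1: 206100 × 0.13 × 0.19 × 0.14 = 712.6938 kcal/m²
Pathway 2: 8807000 × 0.08 × 0.18 × 0.19 × 0.18 = 4337.27136 kcal/m²
Pathway 3: 676300 × 0.1 × 0.05 × 0.05 × 0.14 × 0.09 = 2.130345 kcal/m²
Total at Organism 16: 712.6938 + 4337.27136 + 2.130345 = 5052.095505 kcal/m²

5052.1 kcal/m²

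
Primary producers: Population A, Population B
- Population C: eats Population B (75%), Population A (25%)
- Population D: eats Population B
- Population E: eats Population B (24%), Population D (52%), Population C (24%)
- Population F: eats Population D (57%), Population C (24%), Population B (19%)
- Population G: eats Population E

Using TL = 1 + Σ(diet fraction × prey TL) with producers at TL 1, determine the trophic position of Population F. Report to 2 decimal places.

Population C: 1 + (0.75×1 + 0.25×1) = 2
Population D: 1 + 1 = 2
Population E: 1 + (0.24×1 + 0.52×2 + 0.24×2) = 2.76
Population F: 1 + (0.57×2 + 0.24×2 + 0.19×1) = 2.81
Population G: 1 + 2.76 = 3.76

2.81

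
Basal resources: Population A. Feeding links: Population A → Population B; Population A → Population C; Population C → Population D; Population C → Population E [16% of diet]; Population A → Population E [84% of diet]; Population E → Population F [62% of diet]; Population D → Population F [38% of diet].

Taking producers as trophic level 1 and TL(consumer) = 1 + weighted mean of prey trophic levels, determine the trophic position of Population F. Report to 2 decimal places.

3.48

Population B: 1 + 1 = 2
Population C: 1 + 1 = 2
Population D: 1 + 2 = 3
Population E: 1 + (0.16×2 + 0.84×1) = 2.16
Population F: 1 + (0.62×2.16 + 0.38×3) = 3.4792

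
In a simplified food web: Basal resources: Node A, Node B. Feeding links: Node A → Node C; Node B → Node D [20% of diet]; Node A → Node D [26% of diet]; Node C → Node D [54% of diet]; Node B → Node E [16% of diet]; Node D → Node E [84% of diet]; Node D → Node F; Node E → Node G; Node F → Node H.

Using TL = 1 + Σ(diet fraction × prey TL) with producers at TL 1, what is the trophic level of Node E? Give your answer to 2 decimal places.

Node C: 1 + 1 = 2
Node D: 1 + (0.2×1 + 0.26×1 + 0.54×2) = 2.54
Node E: 1 + (0.16×1 + 0.84×2.54) = 3.2936
Node F: 1 + 2.54 = 3.54
Node G: 1 + 3.2936 = 4.2936
Node H: 1 + 3.54 = 4.54

3.29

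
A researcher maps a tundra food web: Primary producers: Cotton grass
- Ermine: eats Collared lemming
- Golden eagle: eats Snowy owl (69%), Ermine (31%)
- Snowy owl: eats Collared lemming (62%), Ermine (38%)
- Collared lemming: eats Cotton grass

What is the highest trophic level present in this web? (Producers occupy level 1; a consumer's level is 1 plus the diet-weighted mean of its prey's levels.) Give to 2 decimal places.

Collared lemming: 1 + 1 = 2
Ermine: 1 + 2 = 3
Snowy owl: 1 + (0.62×2 + 0.38×3) = 3.38
Golden eagle: 1 + (0.69×3.38 + 0.31×3) = 4.2622

4.26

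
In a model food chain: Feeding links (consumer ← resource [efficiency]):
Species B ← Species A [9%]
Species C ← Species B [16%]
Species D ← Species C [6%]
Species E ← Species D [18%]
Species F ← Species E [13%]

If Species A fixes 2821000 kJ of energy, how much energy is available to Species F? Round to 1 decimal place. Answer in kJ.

57.0 kJ

Species B: 2821000 × 0.09 = 253890 kJ
Species C: 253890 × 0.16 = 40622.4 kJ
Species D: 40622.4 × 0.06 = 2437.344 kJ
Species E: 2437.344 × 0.18 = 438.72192 kJ
Species F: 438.72192 × 0.13 = 57.0338496 kJ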